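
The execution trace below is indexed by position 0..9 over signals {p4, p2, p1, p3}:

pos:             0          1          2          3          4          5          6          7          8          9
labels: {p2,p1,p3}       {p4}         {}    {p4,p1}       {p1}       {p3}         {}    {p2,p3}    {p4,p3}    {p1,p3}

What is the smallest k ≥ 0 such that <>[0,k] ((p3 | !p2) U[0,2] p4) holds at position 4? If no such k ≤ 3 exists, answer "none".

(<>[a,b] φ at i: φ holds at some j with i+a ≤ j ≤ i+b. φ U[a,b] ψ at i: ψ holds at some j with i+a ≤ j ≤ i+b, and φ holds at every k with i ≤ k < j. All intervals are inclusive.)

Scan j = 4,5,… for ((p3 | !p2) U[0,2] p4):
  j=4: fails
  j=5: fails
  j=6: holds
First hit at j=6, so smallest k = 6-4 = 2.

2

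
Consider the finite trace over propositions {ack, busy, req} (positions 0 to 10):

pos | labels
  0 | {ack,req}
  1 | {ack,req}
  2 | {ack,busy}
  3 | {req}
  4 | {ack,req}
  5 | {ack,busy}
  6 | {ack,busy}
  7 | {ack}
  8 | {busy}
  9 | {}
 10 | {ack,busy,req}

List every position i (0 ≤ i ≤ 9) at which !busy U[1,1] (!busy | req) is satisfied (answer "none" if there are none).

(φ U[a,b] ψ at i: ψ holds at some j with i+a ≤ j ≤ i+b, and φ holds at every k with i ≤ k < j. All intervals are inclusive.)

0, 3, 9

Evaluate at each i in [0,9]:
  i=0: ✓ (rhs at j=1; lhs holds on [0,0])
  i=1: ✗ (no rhs in [2,2])
  i=2: ✗ (lhs fails at k=2 before rhs at j=3)
  i=3: ✓ (rhs at j=4; lhs holds on [3,3])
  i=4: ✗ (no rhs in [5,5])
  i=5: ✗ (no rhs in [6,6])
  i=6: ✗ (lhs fails at k=6 before rhs at j=7)
  i=7: ✗ (no rhs in [8,8])
  i=8: ✗ (lhs fails at k=8 before rhs at j=9)
  i=9: ✓ (rhs at j=10; lhs holds on [9,9])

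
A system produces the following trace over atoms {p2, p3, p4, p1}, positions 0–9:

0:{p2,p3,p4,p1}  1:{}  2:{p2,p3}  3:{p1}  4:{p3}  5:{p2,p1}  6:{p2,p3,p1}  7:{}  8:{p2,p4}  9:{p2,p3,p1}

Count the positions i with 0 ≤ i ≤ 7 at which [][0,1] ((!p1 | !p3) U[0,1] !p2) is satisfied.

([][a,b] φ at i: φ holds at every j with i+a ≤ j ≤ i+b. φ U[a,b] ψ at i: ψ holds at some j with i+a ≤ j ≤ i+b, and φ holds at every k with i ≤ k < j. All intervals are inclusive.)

3

Evaluate at each i in [0,7]:
  i=0: ✗ (fails at j=0)
  i=1: ✓ (all of [1,2])
  i=2: ✓ (all of [2,3])
  i=3: ✓ (all of [3,4])
  i=4: ✗ (fails at j=5)
  i=5: ✗ (fails at j=5)
  i=6: ✗ (fails at j=6)
  i=7: ✗ (fails at j=8)
Positions where it holds: {1, 2, 3} → 3.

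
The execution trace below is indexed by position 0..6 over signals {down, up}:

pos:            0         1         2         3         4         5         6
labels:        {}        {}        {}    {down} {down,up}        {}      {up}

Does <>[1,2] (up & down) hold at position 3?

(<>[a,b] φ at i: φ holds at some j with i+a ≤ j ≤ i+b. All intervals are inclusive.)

Holds

Check (up & down) at each j in [4,5]:
  j=4: true
  j=5: false
Found at j=4 → formula holds.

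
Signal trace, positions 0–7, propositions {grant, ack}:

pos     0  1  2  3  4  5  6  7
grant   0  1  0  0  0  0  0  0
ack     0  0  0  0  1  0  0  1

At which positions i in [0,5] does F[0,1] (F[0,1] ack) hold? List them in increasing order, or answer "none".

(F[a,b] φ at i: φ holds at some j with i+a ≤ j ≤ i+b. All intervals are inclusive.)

Evaluate at each i in [0,5]:
  i=0: ✗ (none in [0,1])
  i=1: ✗ (none in [1,2])
  i=2: ✓ (witness j=3)
  i=3: ✓ (witness j=3)
  i=4: ✓ (witness j=4)
  i=5: ✓ (witness j=6)

2, 3, 4, 5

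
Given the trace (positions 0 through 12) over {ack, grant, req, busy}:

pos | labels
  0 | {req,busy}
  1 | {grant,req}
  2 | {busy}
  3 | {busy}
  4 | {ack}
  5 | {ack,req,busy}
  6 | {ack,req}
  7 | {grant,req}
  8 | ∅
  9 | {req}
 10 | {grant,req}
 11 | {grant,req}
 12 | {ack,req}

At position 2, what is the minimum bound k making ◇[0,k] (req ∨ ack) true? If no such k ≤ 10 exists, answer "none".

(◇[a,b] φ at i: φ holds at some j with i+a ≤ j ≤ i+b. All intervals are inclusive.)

2

Scan j = 2,3,… for (req ∨ ack):
  j=2: fails
  j=3: fails
  j=4: holds
First hit at j=4, so smallest k = 4-2 = 2.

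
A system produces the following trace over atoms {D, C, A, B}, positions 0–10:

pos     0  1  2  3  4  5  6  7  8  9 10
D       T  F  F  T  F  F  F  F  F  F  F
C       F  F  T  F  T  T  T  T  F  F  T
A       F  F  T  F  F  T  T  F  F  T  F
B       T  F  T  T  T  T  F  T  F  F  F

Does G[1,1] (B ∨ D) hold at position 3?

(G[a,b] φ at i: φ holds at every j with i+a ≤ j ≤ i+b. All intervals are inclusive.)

Check (B ∨ D) at every j in [4,4]:
  j=4: true
All positions satisfy it → formula holds.

Yes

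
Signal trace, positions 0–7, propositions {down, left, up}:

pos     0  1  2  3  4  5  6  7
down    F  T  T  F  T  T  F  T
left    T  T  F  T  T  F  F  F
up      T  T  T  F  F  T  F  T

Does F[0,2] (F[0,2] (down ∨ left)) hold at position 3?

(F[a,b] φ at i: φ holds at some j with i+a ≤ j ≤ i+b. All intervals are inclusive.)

True

Check F[0,2] (down ∨ left) at each j in [3,5]:
  j=3: holds (witness at 3)
  j=4: holds (witness at 4)
  j=5: holds (witness at 5)
Found at j=3 → formula holds.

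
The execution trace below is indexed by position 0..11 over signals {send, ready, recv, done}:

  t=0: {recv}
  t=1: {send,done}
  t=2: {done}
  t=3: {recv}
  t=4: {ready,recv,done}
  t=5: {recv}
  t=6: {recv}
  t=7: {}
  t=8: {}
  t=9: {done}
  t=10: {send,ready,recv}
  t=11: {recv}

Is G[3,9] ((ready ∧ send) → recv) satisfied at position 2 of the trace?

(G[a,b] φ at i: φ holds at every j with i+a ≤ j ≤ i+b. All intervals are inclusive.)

Check ((ready ∧ send) → recv) at every j in [5,11]:
  j=5: antecedent false → ✓
  j=6: antecedent false → ✓
  j=7: antecedent false → ✓
  j=8: antecedent false → ✓
  j=9: antecedent false → ✓
  j=10: antecedent true; consequent true → ✓
  j=11: antecedent false → ✓
All positions satisfy it → formula holds.

Holds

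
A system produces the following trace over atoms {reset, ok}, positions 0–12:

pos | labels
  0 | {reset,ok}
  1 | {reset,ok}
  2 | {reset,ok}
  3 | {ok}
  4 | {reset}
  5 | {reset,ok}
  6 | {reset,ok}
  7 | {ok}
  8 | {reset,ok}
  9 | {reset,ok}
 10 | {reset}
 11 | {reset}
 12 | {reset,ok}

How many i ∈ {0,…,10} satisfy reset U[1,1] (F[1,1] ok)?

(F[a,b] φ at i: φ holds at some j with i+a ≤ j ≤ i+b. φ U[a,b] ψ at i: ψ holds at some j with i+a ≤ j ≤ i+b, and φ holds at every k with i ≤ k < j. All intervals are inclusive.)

Evaluate at each i in [0,10]:
  i=0: ✓ (rhs at j=1; lhs holds on [0,0])
  i=1: ✓ (rhs at j=2; lhs holds on [1,1])
  i=2: ✗ (no rhs in [3,3])
  i=3: ✗ (lhs fails at k=3 before rhs at j=4)
  i=4: ✓ (rhs at j=5; lhs holds on [4,4])
  i=5: ✓ (rhs at j=6; lhs holds on [5,5])
  i=6: ✓ (rhs at j=7; lhs holds on [6,6])
  i=7: ✗ (lhs fails at k=7 before rhs at j=8)
  i=8: ✗ (no rhs in [9,9])
  i=9: ✗ (no rhs in [10,10])
  i=10: ✓ (rhs at j=11; lhs holds on [10,10])
Positions where it holds: {0, 1, 4, 5, 6, 10} → 6.

6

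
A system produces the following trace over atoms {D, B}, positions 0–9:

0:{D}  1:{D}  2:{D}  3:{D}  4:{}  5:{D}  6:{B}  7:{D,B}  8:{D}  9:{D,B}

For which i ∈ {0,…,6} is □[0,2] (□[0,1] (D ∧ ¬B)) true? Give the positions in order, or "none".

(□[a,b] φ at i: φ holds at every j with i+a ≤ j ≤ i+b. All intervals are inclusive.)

Evaluate at each i in [0,6]:
  i=0: ✓ (all of [0,2])
  i=1: ✗ (fails at j=3)
  i=2: ✗ (fails at j=3)
  i=3: ✗ (fails at j=3)
  i=4: ✗ (fails at j=4)
  i=5: ✗ (fails at j=5)
  i=6: ✗ (fails at j=6)

0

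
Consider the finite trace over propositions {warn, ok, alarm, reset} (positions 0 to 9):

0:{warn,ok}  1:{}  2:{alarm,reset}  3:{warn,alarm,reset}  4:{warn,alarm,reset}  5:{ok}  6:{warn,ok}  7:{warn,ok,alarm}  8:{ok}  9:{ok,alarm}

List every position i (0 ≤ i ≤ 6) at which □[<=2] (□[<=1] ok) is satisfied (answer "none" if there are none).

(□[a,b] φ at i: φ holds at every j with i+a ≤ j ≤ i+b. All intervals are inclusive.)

5, 6

Evaluate at each i in [0,6]:
  i=0: ✗ (fails at j=0)
  i=1: ✗ (fails at j=1)
  i=2: ✗ (fails at j=2)
  i=3: ✗ (fails at j=3)
  i=4: ✗ (fails at j=4)
  i=5: ✓ (all of [5,7])
  i=6: ✓ (all of [6,8])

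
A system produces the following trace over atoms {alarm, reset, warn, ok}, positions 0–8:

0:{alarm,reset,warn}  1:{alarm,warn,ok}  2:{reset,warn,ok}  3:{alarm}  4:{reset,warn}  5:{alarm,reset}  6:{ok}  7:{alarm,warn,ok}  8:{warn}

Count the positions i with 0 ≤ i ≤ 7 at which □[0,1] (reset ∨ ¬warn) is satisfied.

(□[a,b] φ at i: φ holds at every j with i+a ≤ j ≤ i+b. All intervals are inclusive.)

Evaluate at each i in [0,7]:
  i=0: ✗ (fails at j=1)
  i=1: ✗ (fails at j=1)
  i=2: ✓ (all of [2,3])
  i=3: ✓ (all of [3,4])
  i=4: ✓ (all of [4,5])
  i=5: ✓ (all of [5,6])
  i=6: ✗ (fails at j=7)
  i=7: ✗ (fails at j=7)
Positions where it holds: {2, 3, 4, 5} → 4.

4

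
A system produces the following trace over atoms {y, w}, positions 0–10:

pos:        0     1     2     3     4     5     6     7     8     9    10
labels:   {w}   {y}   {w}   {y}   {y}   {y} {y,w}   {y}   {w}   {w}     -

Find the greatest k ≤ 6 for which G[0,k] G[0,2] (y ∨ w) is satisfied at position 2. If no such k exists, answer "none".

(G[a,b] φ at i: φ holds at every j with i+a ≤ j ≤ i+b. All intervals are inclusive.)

G[0,2] (y ∨ w) must hold from j=2 onward; find where it first fails.
  j=2: holds
  j=3: holds
  j=4: holds
  j=5: holds
  j=6: holds
  j=7: holds
  j=8: fails
Holds on [2,7], so largest k = 5.

5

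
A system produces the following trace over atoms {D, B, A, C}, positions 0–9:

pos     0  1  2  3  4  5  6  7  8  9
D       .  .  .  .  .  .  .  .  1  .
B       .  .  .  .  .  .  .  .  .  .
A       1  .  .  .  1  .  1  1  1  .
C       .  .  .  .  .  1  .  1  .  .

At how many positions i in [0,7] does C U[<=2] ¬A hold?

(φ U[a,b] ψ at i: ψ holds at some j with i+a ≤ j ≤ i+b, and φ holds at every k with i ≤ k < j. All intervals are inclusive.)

Evaluate at each i in [0,7]:
  i=0: ✗ (lhs fails at k=0 before rhs at j=1)
  i=1: ✓ (rhs at j=1)
  i=2: ✓ (rhs at j=2)
  i=3: ✓ (rhs at j=3)
  i=4: ✗ (lhs fails at k=4 before rhs at j=5)
  i=5: ✓ (rhs at j=5)
  i=6: ✗ (no rhs in [6,8])
  i=7: ✗ (lhs fails at k=8 before rhs at j=9)
Positions where it holds: {1, 2, 3, 5} → 4.

4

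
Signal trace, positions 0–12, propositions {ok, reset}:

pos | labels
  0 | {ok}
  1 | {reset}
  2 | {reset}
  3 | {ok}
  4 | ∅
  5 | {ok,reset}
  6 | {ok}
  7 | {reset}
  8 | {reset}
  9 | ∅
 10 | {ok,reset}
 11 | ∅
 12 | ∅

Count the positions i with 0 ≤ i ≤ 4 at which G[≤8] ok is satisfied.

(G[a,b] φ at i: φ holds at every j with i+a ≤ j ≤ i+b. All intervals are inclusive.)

0

Evaluate at each i in [0,4]:
  i=0: ✗ (fails at j=1)
  i=1: ✗ (fails at j=1)
  i=2: ✗ (fails at j=2)
  i=3: ✗ (fails at j=4)
  i=4: ✗ (fails at j=4)
Positions where it holds: {} → 0.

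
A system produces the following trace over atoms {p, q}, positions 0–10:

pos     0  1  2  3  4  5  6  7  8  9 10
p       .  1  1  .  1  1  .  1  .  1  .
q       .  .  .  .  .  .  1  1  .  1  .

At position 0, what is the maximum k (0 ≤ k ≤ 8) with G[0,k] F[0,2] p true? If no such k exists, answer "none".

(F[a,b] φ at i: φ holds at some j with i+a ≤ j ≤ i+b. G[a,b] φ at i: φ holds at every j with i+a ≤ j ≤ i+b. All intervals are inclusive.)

F[0,2] p must hold from j=0 onward; find where it first fails.
  j=0: holds
  j=1: holds
  j=2: holds
  j=3: holds
  j=4: holds
  j=5: holds
  j=6: holds
  j=7: holds
  j=8: holds
Holds through j=8; largest k = 8.

8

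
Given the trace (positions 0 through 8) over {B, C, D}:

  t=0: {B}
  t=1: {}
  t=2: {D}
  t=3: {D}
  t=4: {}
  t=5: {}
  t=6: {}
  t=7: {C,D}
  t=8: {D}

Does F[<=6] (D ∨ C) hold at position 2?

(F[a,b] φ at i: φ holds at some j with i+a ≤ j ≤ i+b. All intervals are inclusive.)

Yes

Check (D ∨ C) at each j in [2,8]:
  j=2: true
  j=3: true
  j=4: false
  j=5: false
  j=6: false
  j=7: true
  j=8: true
Found at j=2 → formula holds.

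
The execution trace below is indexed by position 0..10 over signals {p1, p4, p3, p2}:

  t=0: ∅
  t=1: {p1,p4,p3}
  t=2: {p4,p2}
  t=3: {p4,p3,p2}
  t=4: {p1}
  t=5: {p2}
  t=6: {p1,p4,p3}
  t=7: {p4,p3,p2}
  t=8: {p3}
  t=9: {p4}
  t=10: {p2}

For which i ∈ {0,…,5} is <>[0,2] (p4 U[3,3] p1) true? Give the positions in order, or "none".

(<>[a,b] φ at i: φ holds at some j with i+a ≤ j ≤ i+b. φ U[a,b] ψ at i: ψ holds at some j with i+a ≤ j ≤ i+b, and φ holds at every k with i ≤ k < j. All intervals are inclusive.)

0, 1

Evaluate at each i in [0,5]:
  i=0: ✓ (witness j=1)
  i=1: ✓ (witness j=1)
  i=2: ✗ (none in [2,4])
  i=3: ✗ (none in [3,5])
  i=4: ✗ (none in [4,6])
  i=5: ✗ (none in [5,7])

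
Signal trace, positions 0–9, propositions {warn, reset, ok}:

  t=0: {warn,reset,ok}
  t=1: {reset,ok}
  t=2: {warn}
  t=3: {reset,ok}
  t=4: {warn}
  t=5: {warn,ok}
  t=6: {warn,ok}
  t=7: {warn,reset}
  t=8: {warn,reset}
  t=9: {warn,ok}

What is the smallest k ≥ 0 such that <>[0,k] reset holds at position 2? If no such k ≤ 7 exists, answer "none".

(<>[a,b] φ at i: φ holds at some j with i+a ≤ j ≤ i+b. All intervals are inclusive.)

1

Scan j = 2,3,… for reset:
  j=2: fails
  j=3: holds
First hit at j=3, so smallest k = 3-2 = 1.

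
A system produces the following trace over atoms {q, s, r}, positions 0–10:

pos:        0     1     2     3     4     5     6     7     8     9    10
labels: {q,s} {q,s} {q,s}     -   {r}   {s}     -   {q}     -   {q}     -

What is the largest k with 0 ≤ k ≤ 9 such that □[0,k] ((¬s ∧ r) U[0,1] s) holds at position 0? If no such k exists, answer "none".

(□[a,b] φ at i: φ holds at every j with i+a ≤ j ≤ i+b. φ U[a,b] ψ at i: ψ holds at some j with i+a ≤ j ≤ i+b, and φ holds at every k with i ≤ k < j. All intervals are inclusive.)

2

((¬s ∧ r) U[0,1] s) must hold from j=0 onward; find where it first fails.
  j=0: holds
  j=1: holds
  j=2: holds
  j=3: fails
Holds on [0,2], so largest k = 2.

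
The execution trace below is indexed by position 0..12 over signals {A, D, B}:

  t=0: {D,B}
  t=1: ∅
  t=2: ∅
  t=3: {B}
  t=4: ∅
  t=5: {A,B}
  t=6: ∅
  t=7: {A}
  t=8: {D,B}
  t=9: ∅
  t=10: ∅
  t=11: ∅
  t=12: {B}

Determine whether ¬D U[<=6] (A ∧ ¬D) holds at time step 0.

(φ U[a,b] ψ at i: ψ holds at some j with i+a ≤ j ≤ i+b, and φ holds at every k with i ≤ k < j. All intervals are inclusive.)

Need some j in [0,6] with (A ∧ ¬D), and ¬D at every k in [0,j-1].
  j=0: (A ∧ ¬D) false.
  j=1: (A ∧ ¬D) false.
  j=2: (A ∧ ¬D) false.
  j=3: (A ∧ ¬D) false.
  j=4: (A ∧ ¬D) false.
  j=5: (A ∧ ¬D) holds, but ¬D fails at k=0 → not this j.
  j=6: (A ∧ ¬D) false.
No j in the window works → until fails.

Does not hold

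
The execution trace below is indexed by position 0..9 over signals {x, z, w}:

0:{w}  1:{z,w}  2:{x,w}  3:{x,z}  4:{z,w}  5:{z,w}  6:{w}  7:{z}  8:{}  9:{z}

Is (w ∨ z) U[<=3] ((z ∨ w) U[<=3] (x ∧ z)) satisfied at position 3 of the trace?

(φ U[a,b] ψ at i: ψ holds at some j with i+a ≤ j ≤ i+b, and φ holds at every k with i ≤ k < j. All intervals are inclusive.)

Need some j in [3,6] with ((z ∨ w) U[<=3] (x ∧ z)), and (w ∨ z) at every k in [3,j-1].
  j=3: ((z ∨ w) U[<=3] (x ∧ z)) holds; no prefix to check → satisfied.

Holds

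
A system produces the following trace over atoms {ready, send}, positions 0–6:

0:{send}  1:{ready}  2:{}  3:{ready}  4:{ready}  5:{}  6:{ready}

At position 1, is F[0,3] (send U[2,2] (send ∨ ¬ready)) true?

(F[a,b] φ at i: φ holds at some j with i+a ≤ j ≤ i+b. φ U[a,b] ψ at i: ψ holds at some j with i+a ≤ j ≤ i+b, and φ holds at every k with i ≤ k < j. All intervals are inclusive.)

False

Check (send U[2,2] (send ∨ ¬ready)) at each j in [1,4]:
  j=1: fails
  j=2: fails
  j=3: fails
  j=4: fails
No position in the window satisfies it → formula fails.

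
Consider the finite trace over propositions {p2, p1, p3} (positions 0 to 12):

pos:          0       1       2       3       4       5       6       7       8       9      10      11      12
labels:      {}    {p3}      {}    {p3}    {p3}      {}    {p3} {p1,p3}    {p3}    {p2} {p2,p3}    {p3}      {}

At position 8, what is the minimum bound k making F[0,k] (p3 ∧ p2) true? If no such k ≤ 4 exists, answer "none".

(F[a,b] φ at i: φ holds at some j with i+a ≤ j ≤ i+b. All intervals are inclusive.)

2

Scan j = 8,9,… for (p3 ∧ p2):
  j=8: fails
  j=9: fails
  j=10: holds
First hit at j=10, so smallest k = 10-8 = 2.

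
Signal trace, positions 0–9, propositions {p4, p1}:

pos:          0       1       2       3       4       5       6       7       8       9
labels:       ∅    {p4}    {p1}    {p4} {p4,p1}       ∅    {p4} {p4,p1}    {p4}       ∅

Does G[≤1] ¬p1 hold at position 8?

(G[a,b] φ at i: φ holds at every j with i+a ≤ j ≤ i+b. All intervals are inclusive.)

Yes

Check ¬p1 at every j in [8,9]:
  j=8: true
  j=9: true
All positions satisfy it → formula holds.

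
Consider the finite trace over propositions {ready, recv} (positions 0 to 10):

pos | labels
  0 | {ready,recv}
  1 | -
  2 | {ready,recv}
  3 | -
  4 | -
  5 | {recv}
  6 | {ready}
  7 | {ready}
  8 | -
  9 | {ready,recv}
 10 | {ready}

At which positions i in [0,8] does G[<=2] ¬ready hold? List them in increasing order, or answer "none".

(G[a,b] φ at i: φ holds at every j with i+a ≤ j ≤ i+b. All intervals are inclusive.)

Evaluate at each i in [0,8]:
  i=0: ✗ (fails at j=0)
  i=1: ✗ (fails at j=2)
  i=2: ✗ (fails at j=2)
  i=3: ✓ (all of [3,5])
  i=4: ✗ (fails at j=6)
  i=5: ✗ (fails at j=6)
  i=6: ✗ (fails at j=6)
  i=7: ✗ (fails at j=7)
  i=8: ✗ (fails at j=9)

3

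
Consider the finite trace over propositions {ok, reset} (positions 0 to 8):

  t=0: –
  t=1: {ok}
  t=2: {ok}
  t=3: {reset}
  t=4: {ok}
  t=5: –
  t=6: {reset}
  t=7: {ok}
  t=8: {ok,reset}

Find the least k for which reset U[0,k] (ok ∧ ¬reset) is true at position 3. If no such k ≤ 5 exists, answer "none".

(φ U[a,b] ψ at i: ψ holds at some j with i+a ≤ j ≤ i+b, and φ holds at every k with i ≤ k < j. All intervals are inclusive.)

Need earliest j ≥ 3 with (ok ∧ ¬reset), and reset at every k in [3,j-1].
  j=3: rhs fails.
  j=4: rhs holds; lhs holds on [3,3]. k = 1.

1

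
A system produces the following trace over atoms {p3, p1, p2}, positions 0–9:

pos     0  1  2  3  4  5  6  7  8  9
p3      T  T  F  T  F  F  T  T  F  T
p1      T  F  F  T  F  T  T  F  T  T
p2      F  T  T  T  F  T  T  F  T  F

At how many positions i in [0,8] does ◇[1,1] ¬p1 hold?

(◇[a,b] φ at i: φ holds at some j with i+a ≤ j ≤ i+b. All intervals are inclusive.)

Evaluate at each i in [0,8]:
  i=0: ✓ (witness j=1)
  i=1: ✓ (witness j=2)
  i=2: ✗ (none in [3,3])
  i=3: ✓ (witness j=4)
  i=4: ✗ (none in [5,5])
  i=5: ✗ (none in [6,6])
  i=6: ✓ (witness j=7)
  i=7: ✗ (none in [8,8])
  i=8: ✗ (none in [9,9])
Positions where it holds: {0, 1, 3, 6} → 4.

4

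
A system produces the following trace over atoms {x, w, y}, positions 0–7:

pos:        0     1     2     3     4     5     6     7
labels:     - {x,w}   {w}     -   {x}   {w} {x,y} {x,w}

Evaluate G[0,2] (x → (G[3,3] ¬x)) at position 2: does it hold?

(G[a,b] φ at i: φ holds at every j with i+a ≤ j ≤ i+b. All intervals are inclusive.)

Does not hold

Check (x → (G[3,3] ¬x)) at every j in [2,4]:
  j=2: antecedent false → ✓
  j=3: antecedent false → ✓
  j=4: antecedent true; consequent fails at 7 → ✗
Fails at j=4 → formula fails.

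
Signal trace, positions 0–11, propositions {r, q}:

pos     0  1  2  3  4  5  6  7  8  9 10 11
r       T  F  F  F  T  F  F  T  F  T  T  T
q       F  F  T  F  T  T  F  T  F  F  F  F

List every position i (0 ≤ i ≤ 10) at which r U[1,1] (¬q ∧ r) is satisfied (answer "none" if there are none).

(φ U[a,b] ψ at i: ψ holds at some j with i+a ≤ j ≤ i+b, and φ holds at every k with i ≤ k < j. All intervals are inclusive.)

Evaluate at each i in [0,10]:
  i=0: ✗ (no rhs in [1,1])
  i=1: ✗ (no rhs in [2,2])
  i=2: ✗ (no rhs in [3,3])
  i=3: ✗ (no rhs in [4,4])
  i=4: ✗ (no rhs in [5,5])
  i=5: ✗ (no rhs in [6,6])
  i=6: ✗ (no rhs in [7,7])
  i=7: ✗ (no rhs in [8,8])
  i=8: ✗ (lhs fails at k=8 before rhs at j=9)
  i=9: ✓ (rhs at j=10; lhs holds on [9,9])
  i=10: ✓ (rhs at j=11; lhs holds on [10,10])

9, 10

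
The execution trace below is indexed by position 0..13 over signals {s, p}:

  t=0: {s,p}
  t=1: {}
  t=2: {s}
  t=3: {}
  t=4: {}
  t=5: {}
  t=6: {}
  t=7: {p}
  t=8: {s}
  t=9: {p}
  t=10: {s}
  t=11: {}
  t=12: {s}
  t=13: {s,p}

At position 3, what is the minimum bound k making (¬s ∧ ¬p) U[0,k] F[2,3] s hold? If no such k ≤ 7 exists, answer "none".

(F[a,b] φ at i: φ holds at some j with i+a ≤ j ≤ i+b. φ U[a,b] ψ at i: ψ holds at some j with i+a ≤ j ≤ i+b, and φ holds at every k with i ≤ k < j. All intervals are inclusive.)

Need earliest j ≥ 3 with F[2,3] s, and (¬s ∧ ¬p) at every k in [3,j-1].
  j=3: rhs fails.
  j=4: rhs fails.
  j=5: rhs holds; lhs holds on [3,4]. k = 2.

2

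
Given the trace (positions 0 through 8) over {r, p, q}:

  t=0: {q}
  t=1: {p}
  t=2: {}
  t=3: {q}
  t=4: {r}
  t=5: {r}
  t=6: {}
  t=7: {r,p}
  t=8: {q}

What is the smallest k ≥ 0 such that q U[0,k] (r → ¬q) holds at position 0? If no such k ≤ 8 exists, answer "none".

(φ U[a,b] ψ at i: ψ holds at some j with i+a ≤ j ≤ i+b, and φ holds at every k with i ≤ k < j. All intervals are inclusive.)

Need earliest j ≥ 0 with (r → ¬q), and q at every k in [0,j-1].
  j=0: rhs holds (empty prefix). k = 0.

0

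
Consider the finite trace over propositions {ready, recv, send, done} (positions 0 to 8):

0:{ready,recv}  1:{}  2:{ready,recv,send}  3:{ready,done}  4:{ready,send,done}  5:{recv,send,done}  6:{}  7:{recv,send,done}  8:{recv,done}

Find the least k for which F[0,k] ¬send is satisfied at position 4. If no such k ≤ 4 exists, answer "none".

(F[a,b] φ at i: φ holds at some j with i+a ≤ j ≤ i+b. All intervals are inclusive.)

Scan j = 4,5,… for ¬send:
  j=4: fails
  j=5: fails
  j=6: holds
First hit at j=6, so smallest k = 6-4 = 2.

2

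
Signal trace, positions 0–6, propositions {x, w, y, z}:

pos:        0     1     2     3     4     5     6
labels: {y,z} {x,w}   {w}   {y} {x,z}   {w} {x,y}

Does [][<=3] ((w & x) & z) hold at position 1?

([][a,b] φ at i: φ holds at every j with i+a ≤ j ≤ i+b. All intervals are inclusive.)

No

Check ((w & x) & z) at every j in [1,4]:
  j=1: false
  j=2: false
  j=3: false
  j=4: false
Fails at j=1 → formula fails.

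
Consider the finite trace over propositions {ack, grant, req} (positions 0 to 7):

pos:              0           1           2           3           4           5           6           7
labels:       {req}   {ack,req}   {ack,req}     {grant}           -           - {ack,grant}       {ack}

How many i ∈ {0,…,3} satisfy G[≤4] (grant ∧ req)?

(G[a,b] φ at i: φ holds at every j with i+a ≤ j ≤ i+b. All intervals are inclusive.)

0

Evaluate at each i in [0,3]:
  i=0: ✗ (fails at j=0)
  i=1: ✗ (fails at j=1)
  i=2: ✗ (fails at j=2)
  i=3: ✗ (fails at j=3)
Positions where it holds: {} → 0.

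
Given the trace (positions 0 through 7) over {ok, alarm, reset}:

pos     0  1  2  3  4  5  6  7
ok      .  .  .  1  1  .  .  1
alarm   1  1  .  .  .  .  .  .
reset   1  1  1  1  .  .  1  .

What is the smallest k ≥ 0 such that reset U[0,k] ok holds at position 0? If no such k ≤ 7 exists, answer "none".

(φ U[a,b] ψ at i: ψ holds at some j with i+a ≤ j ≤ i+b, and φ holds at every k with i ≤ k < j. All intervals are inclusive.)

Need earliest j ≥ 0 with ok, and reset at every k in [0,j-1].
  j=0: rhs fails.
  j=1: rhs fails.
  j=2: rhs fails.
  j=3: rhs holds; lhs holds on [0,2]. k = 3.

3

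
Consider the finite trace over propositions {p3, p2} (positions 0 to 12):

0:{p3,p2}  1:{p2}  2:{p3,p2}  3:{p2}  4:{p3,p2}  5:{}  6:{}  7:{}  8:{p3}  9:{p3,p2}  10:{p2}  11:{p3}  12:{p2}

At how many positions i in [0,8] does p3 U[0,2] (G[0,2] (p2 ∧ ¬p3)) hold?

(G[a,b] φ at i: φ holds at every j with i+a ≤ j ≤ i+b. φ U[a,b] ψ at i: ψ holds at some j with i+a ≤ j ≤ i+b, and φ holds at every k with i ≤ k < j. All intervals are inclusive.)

Evaluate at each i in [0,8]:
  i=0: ✗ (no rhs in [0,2])
  i=1: ✗ (no rhs in [1,3])
  i=2: ✗ (no rhs in [2,4])
  i=3: ✗ (no rhs in [3,5])
  i=4: ✗ (no rhs in [4,6])
  i=5: ✗ (no rhs in [5,7])
  i=6: ✗ (no rhs in [6,8])
  i=7: ✗ (no rhs in [7,9])
  i=8: ✗ (no rhs in [8,10])
Positions where it holds: {} → 0.

0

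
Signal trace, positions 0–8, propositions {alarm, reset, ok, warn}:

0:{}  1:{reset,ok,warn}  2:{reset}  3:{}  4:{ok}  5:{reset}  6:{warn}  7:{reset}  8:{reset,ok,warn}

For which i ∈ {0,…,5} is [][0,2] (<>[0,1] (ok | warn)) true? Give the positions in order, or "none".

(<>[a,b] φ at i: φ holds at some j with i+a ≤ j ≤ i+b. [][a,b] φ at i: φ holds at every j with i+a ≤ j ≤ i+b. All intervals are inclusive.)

3, 4, 5

Evaluate at each i in [0,5]:
  i=0: ✗ (fails at j=2)
  i=1: ✗ (fails at j=2)
  i=2: ✗ (fails at j=2)
  i=3: ✓ (all of [3,5])
  i=4: ✓ (all of [4,6])
  i=5: ✓ (all of [5,7])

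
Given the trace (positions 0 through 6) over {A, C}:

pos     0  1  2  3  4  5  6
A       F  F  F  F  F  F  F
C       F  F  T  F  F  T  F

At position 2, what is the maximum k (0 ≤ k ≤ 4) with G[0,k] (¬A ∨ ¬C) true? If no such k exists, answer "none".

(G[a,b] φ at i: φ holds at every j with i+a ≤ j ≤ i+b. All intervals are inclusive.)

(¬A ∨ ¬C) must hold from j=2 onward; find where it first fails.
  j=2: holds
  j=3: holds
  j=4: holds
  j=5: holds
  j=6: holds
Holds through j=6; largest k = 4.

4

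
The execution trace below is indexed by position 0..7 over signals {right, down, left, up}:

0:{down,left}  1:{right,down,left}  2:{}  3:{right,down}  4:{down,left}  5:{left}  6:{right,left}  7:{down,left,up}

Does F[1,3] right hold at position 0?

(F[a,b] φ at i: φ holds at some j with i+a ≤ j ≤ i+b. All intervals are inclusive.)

Holds

Check right at each j in [1,3]:
  j=1: true
  j=2: false
  j=3: true
Found at j=1 → formula holds.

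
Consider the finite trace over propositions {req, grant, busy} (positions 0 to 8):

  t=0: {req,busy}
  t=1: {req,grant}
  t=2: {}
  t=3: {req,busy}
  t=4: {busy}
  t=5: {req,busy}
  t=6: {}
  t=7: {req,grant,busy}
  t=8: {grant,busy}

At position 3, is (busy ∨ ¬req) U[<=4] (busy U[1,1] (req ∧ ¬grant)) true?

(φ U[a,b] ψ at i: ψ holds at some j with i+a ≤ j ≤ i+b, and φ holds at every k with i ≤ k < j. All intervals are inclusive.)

Need some j in [3,7] with (busy U[1,1] (req ∧ ¬grant)), and (busy ∨ ¬req) at every k in [3,j-1].
  j=3: (busy U[1,1] (req ∧ ¬grant)) — fails.
  j=4: (busy U[1,1] (req ∧ ¬grant)) holds; (busy ∨ ¬req) holds at every k in [3,3] → satisfied.

True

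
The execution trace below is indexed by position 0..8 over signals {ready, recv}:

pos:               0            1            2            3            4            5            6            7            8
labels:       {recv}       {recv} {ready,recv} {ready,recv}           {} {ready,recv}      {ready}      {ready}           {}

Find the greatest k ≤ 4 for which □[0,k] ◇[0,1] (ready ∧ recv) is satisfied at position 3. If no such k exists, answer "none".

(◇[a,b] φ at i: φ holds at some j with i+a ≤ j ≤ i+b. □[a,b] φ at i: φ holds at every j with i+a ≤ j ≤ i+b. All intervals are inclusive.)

2

◇[0,1] (ready ∧ recv) must hold from j=3 onward; find where it first fails.
  j=3: holds
  j=4: holds
  j=5: holds
  j=6: fails
Holds on [3,5], so largest k = 2.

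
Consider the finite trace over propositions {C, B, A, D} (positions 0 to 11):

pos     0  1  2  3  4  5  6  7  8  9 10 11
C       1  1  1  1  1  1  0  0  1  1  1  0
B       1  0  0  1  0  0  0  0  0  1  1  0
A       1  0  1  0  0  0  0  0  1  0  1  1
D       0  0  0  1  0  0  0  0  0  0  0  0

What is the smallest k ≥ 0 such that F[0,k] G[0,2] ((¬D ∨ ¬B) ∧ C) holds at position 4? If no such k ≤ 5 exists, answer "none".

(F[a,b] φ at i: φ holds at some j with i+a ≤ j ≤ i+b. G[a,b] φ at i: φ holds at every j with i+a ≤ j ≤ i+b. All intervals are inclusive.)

Scan j = 4,5,… for G[0,2] ((¬D ∨ ¬B) ∧ C):
  j=4: fails
  j=5: fails
  j=6: fails
  j=7: fails
  j=8: holds
First hit at j=8, so smallest k = 8-4 = 4.

4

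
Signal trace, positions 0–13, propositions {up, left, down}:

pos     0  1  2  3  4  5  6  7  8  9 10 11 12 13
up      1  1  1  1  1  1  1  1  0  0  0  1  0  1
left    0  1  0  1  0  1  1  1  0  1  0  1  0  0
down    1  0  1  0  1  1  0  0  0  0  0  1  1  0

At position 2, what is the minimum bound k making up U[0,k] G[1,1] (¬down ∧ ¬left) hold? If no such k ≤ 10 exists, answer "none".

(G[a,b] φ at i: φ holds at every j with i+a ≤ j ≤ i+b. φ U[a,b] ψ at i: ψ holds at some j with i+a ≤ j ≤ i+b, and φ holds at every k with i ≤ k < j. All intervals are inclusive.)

5

Need earliest j ≥ 2 with G[1,1] (¬down ∧ ¬left), and up at every k in [2,j-1].
  j=2: rhs fails.
  j=3: rhs fails.
  j=4: rhs fails.
  j=5: rhs fails.
  j=6: rhs fails.
  j=7: rhs holds; lhs holds on [2,6]. k = 5.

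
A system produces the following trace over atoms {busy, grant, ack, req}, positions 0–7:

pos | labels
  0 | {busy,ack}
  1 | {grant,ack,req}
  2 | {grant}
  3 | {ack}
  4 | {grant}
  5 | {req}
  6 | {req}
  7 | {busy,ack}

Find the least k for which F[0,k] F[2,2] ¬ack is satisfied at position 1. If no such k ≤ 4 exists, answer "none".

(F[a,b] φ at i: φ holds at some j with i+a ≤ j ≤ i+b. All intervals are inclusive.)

Scan j = 1,2,… for F[2,2] ¬ack:
  j=1: fails
  j=2: holds
First hit at j=2, so smallest k = 2-1 = 1.

1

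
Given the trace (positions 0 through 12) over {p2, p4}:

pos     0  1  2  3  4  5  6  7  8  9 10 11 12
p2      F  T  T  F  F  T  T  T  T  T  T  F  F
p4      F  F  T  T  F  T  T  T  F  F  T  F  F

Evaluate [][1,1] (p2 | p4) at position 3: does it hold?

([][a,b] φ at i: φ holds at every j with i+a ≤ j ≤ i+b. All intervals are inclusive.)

Check (p2 | p4) at every j in [4,4]:
  j=4: false
Fails at j=4 → formula fails.

No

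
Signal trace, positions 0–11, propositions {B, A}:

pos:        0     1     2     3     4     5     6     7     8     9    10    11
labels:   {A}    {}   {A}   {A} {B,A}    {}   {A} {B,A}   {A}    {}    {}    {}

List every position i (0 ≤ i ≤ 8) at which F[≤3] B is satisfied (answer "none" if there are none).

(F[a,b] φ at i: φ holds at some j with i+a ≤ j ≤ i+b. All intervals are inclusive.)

1, 2, 3, 4, 5, 6, 7

Evaluate at each i in [0,8]:
  i=0: ✗ (none in [0,3])
  i=1: ✓ (witness j=4)
  i=2: ✓ (witness j=4)
  i=3: ✓ (witness j=4)
  i=4: ✓ (witness j=4)
  i=5: ✓ (witness j=7)
  i=6: ✓ (witness j=7)
  i=7: ✓ (witness j=7)
  i=8: ✗ (none in [8,11])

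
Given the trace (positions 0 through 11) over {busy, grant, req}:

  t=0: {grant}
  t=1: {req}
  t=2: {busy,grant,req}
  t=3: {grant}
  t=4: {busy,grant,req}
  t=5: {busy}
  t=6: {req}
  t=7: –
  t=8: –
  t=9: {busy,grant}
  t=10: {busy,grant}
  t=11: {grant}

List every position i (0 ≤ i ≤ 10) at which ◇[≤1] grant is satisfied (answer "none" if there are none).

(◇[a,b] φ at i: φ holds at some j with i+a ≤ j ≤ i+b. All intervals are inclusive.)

0, 1, 2, 3, 4, 8, 9, 10

Evaluate at each i in [0,10]:
  i=0: ✓ (witness j=0)
  i=1: ✓ (witness j=2)
  i=2: ✓ (witness j=2)
  i=3: ✓ (witness j=3)
  i=4: ✓ (witness j=4)
  i=5: ✗ (none in [5,6])
  i=6: ✗ (none in [6,7])
  i=7: ✗ (none in [7,8])
  i=8: ✓ (witness j=9)
  i=9: ✓ (witness j=9)
  i=10: ✓ (witness j=10)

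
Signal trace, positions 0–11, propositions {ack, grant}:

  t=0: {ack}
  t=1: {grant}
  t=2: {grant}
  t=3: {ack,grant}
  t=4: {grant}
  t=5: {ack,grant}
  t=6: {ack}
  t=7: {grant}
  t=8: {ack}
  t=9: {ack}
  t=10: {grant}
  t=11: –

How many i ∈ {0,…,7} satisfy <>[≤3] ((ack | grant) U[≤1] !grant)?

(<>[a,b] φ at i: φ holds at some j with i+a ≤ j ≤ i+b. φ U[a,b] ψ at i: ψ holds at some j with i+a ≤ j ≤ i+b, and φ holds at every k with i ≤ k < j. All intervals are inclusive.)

7

Evaluate at each i in [0,7]:
  i=0: ✓ (witness j=0)
  i=1: ✗ (none in [1,4])
  i=2: ✓ (witness j=5)
  i=3: ✓ (witness j=5)
  i=4: ✓ (witness j=5)
  i=5: ✓ (witness j=5)
  i=6: ✓ (witness j=6)
  i=7: ✓ (witness j=7)
Positions where it holds: {0, 2, 3, 4, 5, 6, 7} → 7.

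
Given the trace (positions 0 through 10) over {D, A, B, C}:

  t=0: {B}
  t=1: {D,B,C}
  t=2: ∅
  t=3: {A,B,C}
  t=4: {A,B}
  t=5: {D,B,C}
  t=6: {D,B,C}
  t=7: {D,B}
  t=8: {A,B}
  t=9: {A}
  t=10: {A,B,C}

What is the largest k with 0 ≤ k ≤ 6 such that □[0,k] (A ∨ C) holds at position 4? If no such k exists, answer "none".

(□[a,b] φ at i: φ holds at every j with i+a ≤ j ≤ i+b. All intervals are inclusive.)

2

(A ∨ C) must hold from j=4 onward; find where it first fails.
  j=4: holds
  j=5: holds
  j=6: holds
  j=7: fails
Holds on [4,6], so largest k = 2.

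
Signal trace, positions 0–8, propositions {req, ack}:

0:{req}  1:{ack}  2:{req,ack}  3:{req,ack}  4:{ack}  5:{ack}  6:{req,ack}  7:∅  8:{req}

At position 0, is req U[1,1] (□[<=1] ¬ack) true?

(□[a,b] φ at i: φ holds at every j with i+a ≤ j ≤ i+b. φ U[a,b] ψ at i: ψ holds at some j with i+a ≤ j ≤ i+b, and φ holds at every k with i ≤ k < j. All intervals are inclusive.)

Need some j in [1,1] with □[<=1] ¬ack, and req at every k in [0,j-1].
  j=1: □[<=1] ¬ack — fails at 1.
No j in the window works → until fails.

No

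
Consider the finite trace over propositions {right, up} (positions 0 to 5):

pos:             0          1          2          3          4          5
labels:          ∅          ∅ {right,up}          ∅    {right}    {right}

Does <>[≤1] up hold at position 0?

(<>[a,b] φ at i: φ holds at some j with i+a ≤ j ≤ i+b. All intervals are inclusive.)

False

Check up at each j in [0,1]:
  j=0: false
  j=1: false
No position in the window satisfies it → formula fails.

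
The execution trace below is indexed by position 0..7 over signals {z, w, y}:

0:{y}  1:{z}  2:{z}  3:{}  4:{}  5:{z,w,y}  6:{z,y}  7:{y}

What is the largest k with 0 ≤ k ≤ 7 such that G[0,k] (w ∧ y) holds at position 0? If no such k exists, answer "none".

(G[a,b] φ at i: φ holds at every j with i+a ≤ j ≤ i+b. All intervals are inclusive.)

none

(w ∧ y) must hold from j=0 onward; find where it first fails.
  j=0: fails → no k works.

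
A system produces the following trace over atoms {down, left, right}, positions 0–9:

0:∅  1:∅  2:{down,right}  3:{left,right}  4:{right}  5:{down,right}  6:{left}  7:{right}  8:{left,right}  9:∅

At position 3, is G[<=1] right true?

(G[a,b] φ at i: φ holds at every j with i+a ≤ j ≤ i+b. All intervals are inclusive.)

Yes

Check right at every j in [3,4]:
  j=3: true
  j=4: true
All positions satisfy it → formula holds.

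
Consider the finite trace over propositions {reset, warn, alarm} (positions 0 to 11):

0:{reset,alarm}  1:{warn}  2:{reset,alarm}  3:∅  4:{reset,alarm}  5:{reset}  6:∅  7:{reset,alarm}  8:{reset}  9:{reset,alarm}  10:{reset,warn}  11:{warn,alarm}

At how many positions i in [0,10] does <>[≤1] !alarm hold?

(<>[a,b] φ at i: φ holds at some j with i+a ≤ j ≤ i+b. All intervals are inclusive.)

Evaluate at each i in [0,10]:
  i=0: ✓ (witness j=1)
  i=1: ✓ (witness j=1)
  i=2: ✓ (witness j=3)
  i=3: ✓ (witness j=3)
  i=4: ✓ (witness j=5)
  i=5: ✓ (witness j=5)
  i=6: ✓ (witness j=6)
  i=7: ✓ (witness j=8)
  i=8: ✓ (witness j=8)
  i=9: ✓ (witness j=10)
  i=10: ✓ (witness j=10)
Positions where it holds: {0, 1, 2, 3, 4, 5, 6, 7, 8, 9, 10} → 11.

11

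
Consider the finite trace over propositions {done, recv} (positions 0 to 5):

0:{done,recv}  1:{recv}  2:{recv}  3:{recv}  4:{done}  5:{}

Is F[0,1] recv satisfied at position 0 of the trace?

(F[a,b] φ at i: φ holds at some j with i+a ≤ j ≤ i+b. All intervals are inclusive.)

Holds

Check recv at each j in [0,1]:
  j=0: true
  j=1: true
Found at j=0 → formula holds.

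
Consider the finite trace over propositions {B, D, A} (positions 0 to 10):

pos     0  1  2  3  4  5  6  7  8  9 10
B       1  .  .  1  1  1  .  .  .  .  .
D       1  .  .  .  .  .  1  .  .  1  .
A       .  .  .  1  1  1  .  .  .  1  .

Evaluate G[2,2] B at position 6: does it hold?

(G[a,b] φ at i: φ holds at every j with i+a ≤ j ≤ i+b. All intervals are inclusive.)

No

Check B at every j in [8,8]:
  j=8: false
Fails at j=8 → formula fails.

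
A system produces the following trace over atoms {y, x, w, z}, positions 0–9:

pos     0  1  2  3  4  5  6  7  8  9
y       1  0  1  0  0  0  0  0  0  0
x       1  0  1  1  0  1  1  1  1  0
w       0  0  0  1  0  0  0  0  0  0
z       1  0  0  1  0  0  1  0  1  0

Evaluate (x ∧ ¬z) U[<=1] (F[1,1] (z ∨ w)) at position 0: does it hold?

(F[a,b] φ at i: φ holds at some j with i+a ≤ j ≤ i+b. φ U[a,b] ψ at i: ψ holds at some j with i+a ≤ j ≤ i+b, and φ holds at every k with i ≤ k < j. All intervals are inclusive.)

Need some j in [0,1] with F[1,1] (z ∨ w), and (x ∧ ¬z) at every k in [0,j-1].
  j=0: F[1,1] (z ∨ w) — fails (none in [1,1]).
  j=1: F[1,1] (z ∨ w) — fails (none in [2,2]).
No j in the window works → until fails.

No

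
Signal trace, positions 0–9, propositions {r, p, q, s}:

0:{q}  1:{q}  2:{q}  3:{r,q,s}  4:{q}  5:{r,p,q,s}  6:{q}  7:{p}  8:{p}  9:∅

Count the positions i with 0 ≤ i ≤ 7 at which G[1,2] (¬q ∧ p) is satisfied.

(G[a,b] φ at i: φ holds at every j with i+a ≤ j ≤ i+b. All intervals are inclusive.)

Evaluate at each i in [0,7]:
  i=0: ✗ (fails at j=1)
  i=1: ✗ (fails at j=2)
  i=2: ✗ (fails at j=3)
  i=3: ✗ (fails at j=4)
  i=4: ✗ (fails at j=5)
  i=5: ✗ (fails at j=6)
  i=6: ✓ (all of [7,8])
  i=7: ✗ (fails at j=9)
Positions where it holds: {6} → 1.

1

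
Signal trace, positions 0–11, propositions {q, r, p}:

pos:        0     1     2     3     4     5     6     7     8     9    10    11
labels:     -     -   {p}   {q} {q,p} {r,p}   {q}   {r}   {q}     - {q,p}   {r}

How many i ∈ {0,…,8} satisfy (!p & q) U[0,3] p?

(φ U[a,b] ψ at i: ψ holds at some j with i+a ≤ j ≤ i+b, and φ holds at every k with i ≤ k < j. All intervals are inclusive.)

Evaluate at each i in [0,8]:
  i=0: ✗ (lhs fails at k=0 before rhs at j=2)
  i=1: ✗ (lhs fails at k=1 before rhs at j=2)
  i=2: ✓ (rhs at j=2)
  i=3: ✓ (rhs at j=4; lhs holds on [3,3])
  i=4: ✓ (rhs at j=4)
  i=5: ✓ (rhs at j=5)
  i=6: ✗ (no rhs in [6,9])
  i=7: ✗ (lhs fails at k=7 before rhs at j=10)
  i=8: ✗ (lhs fails at k=9 before rhs at j=10)
Positions where it holds: {2, 3, 4, 5} → 4.

4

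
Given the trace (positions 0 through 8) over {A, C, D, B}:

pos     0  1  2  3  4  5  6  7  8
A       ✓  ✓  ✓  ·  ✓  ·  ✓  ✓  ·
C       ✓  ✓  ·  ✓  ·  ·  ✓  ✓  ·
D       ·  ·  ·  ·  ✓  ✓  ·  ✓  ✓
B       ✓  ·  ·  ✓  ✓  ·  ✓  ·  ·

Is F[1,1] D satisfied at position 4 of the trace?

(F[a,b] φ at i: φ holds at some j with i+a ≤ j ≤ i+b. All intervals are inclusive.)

Check D at each j in [5,5]:
  j=5: true
Found at j=5 → formula holds.

Yes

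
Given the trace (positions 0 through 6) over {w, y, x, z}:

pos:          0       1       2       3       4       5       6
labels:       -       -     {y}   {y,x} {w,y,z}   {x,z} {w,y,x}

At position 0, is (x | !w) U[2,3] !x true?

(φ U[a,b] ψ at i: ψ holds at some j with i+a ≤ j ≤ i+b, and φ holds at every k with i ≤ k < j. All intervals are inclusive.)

Need some j in [2,3] with !x, and (x | !w) at every k in [0,j-1].
  j=2: !x holds; (x | !w) holds at every k in [0,1] → satisfied.

Holds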